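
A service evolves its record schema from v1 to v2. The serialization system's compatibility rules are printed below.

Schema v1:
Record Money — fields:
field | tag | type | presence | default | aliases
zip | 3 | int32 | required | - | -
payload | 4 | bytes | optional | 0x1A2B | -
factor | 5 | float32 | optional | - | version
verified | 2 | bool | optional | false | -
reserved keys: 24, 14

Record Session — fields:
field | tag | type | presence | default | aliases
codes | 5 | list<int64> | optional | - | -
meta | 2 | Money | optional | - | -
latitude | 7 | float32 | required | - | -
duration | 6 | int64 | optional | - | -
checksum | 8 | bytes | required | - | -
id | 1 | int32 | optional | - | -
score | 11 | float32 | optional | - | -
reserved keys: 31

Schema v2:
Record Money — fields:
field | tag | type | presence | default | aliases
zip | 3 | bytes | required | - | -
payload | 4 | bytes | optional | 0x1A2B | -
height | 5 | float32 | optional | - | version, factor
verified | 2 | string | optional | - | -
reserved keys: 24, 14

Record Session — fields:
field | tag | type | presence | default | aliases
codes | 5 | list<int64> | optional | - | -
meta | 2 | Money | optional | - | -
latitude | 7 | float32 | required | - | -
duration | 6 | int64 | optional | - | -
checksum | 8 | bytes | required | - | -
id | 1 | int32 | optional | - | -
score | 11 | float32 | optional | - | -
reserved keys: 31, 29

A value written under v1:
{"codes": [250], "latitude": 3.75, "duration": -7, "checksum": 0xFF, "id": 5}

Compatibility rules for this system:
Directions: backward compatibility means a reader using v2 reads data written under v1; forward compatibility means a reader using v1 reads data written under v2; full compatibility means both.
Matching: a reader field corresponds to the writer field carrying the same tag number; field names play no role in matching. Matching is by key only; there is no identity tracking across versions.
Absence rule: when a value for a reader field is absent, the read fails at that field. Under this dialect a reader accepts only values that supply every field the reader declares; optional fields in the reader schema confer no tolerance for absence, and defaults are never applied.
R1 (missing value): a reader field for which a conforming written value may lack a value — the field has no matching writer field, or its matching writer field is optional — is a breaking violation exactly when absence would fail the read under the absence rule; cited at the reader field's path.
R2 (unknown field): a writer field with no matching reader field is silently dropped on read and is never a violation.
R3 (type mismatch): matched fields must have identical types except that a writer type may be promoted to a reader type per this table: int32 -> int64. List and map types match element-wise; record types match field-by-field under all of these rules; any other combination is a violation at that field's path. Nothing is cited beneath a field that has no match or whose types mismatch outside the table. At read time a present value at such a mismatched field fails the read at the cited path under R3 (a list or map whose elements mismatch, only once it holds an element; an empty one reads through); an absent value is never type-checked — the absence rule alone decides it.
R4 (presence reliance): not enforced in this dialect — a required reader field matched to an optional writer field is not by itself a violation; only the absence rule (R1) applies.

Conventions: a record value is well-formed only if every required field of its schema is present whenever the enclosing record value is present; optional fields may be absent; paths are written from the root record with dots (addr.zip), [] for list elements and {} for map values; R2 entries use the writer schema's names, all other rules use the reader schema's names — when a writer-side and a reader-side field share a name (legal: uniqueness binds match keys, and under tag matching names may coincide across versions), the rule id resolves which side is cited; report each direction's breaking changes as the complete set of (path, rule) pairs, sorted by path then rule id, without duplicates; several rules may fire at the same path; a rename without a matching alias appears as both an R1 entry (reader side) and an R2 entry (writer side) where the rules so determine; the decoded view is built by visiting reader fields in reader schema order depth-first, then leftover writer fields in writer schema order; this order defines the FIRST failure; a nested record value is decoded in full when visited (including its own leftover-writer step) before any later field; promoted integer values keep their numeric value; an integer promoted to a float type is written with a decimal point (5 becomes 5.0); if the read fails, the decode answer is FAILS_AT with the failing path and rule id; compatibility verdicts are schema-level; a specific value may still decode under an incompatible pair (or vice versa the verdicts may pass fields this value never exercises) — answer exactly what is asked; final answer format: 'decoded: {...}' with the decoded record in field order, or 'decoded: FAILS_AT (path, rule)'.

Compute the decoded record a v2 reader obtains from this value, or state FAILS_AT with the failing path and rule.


arrows below run writer -> reader for Session
decode walk for Session under reader schema v2:
  codes := [250]
  read fails at meta under R1 (no fill)
  => FAILS_AT (meta, R1)
diffs on Session not affecting the asked answer:
  renamed field factor to height in record Money (alias factor declared on the renamed field) -> affects the rule determinations only; this particular Session value decodes identically
  field verified in record Money: type bool changed to string (its default is dropped) -> affects the rule determinations only; this particular Session value decodes identically
  field zip in record Money: type int32 changed to bytes -> affects the rule determinations only; this particular Session value decodes identically

decoded: FAILS_AT (meta, R1)


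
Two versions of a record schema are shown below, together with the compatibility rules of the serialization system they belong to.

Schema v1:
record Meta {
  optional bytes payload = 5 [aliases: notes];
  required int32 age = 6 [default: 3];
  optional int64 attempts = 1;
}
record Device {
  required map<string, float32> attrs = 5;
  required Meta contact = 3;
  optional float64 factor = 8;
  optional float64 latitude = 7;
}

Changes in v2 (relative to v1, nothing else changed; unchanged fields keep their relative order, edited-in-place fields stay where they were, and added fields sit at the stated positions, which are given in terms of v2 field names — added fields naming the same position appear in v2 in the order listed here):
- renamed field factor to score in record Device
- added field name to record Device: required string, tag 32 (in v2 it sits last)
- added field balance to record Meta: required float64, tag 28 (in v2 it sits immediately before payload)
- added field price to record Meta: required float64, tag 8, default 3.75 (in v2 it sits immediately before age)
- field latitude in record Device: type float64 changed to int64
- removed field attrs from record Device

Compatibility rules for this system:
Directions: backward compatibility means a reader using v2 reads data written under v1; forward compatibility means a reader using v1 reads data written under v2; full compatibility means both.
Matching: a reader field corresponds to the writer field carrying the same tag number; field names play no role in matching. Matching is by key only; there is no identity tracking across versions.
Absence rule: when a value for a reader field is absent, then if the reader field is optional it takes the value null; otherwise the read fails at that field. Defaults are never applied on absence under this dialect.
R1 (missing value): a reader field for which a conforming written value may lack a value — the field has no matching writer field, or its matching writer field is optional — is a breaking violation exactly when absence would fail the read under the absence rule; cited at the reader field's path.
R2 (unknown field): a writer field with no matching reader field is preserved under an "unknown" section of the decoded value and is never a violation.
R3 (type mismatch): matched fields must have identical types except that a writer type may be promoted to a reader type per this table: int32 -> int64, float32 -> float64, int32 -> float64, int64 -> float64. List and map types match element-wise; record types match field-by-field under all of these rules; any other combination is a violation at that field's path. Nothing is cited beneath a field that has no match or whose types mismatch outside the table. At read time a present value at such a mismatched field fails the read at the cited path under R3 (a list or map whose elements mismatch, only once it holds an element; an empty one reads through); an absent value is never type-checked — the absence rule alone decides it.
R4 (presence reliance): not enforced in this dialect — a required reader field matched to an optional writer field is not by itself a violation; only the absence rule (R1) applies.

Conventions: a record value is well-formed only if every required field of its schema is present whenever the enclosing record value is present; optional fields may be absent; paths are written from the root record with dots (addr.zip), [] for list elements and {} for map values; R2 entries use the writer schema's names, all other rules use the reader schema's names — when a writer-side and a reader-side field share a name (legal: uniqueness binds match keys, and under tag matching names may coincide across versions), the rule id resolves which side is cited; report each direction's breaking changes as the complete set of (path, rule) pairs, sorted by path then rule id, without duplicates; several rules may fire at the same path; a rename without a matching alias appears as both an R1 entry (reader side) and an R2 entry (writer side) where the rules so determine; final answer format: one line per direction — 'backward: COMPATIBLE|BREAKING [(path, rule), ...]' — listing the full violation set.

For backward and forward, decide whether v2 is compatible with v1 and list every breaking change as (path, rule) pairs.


backward: BREAKING [(contact.balance, R1), (contact.price, R1), (latitude, R3), (name, R1)]; forward: BREAKING [(attrs, R1)]

in Device below, arrows point writer -> reader
backward on Device — v2 reading data written by v1:
  writer required, Meta -> Meta: reader contact maps from writer contact
  writer optional, float64 -> float64: reader score maps from writer factor
  writer optional, float64 -> int64: reader latitude maps from writer latitude
  name: no writer match
  leftover writer field: attrs
  contact.balance: no writer match
  writer optional, bytes -> bytes: reader contact.payload maps from writer contact.payload
  contact.price: no writer match
  writer required, int32 -> int32: reader contact.age maps from writer contact.age
  writer optional, int64 -> int64: reader contact.attempts maps from writer contact.attempts
  rule R1 violated at contact.balance
  rule R1 violated at contact.price
  rule R3 violated at latitude
  rule R1 violated at name
  => 4 violation(s): backward is BREAKING for Device
forward on Device — v1 reading data written by v2:
  attrs: no writer match
  writer required, Meta -> Meta: reader contact maps from writer contact
  writer optional, float64 -> float64: reader factor maps from writer score
  writer optional, int64 -> float64: reader latitude maps from writer latitude
  leftover writer field: name
  writer optional, bytes -> bytes: reader contact.payload maps from writer contact.payload
  writer required, int32 -> int32: reader contact.age maps from writer contact.age
  writer optional, int64 -> int64: reader contact.attempts maps from writer contact.attempts
  leftover writer field: contact.balance
  leftover writer field: contact.price
  rule R1 violated at attrs
  => 1 violation(s): forward is BREAKING for Device


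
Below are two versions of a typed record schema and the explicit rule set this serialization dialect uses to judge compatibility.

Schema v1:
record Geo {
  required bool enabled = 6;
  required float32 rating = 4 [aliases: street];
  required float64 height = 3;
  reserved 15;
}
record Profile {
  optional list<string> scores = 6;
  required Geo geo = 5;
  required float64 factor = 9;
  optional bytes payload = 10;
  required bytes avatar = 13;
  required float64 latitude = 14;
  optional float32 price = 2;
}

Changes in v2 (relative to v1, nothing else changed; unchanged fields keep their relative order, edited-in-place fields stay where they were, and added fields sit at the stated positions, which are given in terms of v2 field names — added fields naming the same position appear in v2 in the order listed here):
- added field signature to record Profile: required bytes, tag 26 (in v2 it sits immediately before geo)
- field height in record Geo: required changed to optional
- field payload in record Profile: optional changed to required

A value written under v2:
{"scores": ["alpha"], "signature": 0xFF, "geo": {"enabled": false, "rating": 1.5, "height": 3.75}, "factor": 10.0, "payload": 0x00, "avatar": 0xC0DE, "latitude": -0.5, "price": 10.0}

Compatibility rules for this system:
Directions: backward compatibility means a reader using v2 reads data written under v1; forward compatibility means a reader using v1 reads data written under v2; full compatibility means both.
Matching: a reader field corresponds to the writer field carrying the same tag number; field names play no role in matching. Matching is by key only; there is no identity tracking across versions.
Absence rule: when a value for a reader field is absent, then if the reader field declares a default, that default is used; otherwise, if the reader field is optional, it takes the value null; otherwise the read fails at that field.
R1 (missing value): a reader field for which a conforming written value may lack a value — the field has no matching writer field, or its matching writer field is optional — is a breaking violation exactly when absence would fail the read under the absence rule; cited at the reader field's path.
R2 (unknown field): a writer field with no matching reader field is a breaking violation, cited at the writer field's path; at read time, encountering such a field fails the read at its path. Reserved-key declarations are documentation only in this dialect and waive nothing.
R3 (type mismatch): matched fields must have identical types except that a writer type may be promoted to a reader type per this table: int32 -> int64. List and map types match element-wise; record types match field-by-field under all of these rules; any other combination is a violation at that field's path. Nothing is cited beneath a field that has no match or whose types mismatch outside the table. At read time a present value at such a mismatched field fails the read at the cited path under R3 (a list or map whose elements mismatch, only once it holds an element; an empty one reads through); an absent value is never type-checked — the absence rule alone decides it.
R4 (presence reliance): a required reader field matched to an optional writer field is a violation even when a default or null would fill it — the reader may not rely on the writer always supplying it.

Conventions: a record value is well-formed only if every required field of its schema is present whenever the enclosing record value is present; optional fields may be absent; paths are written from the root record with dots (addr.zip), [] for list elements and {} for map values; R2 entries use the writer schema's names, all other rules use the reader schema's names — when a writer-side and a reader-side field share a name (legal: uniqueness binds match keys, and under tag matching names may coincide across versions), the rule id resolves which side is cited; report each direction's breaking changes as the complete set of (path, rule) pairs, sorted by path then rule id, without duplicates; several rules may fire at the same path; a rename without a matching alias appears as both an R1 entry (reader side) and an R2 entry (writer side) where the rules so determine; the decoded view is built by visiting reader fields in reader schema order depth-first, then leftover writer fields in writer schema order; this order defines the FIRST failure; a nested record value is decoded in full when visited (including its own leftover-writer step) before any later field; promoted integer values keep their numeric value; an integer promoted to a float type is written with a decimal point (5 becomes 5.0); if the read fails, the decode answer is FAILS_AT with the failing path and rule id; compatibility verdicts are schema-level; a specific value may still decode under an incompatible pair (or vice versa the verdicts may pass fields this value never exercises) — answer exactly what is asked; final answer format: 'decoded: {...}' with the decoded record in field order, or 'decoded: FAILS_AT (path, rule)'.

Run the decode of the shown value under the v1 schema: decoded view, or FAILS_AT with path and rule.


the writer's type comes first in each Profile pair
decode walk for Profile under reader schema v1:
  scores := ["alpha"]
  geo.enabled := false
  geo.rating := 1.5
  geo.height := 3.75
  factor := 10.0
  payload := 0x00
  avatar := 0xC0DE
  latitude := -0.5
  price := 10.0
  read fails at signature under R2 (unknown field)
  => FAILS_AT (signature, R2)
the other Profile changes do not affect what is asked:
  field height in record Geo: required changed to optional -> shifts the Profile verdicts, not this decode
  field payload in record Profile: optional changed to required -> shifts the Profile verdicts, not this decode

decoded: FAILS_AT (signature, R2)


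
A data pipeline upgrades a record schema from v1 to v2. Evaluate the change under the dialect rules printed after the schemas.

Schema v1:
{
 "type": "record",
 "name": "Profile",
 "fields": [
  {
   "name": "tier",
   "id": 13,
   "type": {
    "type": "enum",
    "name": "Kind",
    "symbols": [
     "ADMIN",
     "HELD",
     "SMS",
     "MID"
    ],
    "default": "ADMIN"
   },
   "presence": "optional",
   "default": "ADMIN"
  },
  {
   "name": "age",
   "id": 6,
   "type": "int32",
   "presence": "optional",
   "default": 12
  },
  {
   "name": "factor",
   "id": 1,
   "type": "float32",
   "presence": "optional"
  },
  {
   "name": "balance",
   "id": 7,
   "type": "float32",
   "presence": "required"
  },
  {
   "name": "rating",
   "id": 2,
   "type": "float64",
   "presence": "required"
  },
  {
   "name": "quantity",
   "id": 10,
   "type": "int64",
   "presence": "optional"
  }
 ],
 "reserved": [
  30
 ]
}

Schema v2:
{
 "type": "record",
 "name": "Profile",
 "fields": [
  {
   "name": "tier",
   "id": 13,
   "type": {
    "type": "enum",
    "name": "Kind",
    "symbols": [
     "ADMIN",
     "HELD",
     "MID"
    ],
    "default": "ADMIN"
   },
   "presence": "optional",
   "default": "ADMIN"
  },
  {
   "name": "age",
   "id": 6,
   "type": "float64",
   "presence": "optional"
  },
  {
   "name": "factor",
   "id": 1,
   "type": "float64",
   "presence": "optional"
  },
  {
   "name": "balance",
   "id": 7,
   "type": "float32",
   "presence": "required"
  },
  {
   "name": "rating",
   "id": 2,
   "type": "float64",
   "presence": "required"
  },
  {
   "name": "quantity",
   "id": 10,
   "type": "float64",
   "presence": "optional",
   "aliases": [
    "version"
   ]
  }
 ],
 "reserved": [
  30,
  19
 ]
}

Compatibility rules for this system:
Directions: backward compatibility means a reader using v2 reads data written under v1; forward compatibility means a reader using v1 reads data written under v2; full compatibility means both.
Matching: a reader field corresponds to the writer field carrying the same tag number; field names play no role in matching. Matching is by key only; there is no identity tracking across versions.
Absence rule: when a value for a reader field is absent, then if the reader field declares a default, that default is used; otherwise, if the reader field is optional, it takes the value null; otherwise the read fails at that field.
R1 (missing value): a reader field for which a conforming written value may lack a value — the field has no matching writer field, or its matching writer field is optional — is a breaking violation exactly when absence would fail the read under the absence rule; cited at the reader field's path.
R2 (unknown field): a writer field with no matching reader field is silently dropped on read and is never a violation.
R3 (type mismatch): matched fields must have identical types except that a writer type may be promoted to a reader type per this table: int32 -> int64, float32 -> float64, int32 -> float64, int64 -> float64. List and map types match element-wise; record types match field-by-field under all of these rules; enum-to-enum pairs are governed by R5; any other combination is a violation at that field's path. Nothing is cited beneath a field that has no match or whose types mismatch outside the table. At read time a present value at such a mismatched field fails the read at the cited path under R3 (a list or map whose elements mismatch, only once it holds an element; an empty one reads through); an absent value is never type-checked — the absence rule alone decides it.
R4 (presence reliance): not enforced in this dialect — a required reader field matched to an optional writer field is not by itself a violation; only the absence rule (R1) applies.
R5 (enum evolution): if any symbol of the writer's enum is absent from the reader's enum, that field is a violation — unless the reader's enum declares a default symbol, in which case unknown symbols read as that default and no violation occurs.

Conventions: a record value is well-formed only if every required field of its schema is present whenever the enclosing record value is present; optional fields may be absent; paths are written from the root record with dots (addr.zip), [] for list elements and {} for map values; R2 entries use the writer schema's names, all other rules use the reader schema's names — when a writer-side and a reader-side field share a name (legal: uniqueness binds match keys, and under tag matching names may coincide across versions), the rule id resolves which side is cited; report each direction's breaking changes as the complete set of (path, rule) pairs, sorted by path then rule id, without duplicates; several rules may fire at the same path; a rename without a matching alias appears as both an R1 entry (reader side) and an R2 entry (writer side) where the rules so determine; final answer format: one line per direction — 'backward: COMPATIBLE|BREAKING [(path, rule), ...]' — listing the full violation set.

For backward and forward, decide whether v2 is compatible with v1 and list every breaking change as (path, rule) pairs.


backward: COMPATIBLE []; forward: BREAKING [(age, R3), (factor, R3), (quantity, R3)]

in Profile below, arrows point writer -> reader
backward pass over Profile, reader schema v2, writer schema v1:
  Kind -> Kind, writer optional: tier aligns to tier
  int32 -> float64, writer optional: age aligns to age
  float32 -> float64, writer optional: factor aligns to factor
  float32 -> float32, writer required: balance aligns to balance
  float64 -> float64, writer required: rating aligns to rating
  int64 -> float64, writer optional: quantity aligns to quantity
  => no violations; backward on Profile: COMPATIBLE
forward pass over Profile, reader schema v1, writer schema v2:
  Kind -> Kind, writer optional: tier aligns to tier
  float64 -> int32, writer optional: age aligns to age
  float64 -> float32, writer optional: factor aligns to factor
  float32 -> float32, writer required: balance aligns to balance
  float64 -> float64, writer required: rating aligns to rating
  float64 -> int64, writer optional: quantity aligns to quantity
  violation R3 at age
  violation R3 at factor
  violation R3 at quantity
  => forward: BREAKING (3)


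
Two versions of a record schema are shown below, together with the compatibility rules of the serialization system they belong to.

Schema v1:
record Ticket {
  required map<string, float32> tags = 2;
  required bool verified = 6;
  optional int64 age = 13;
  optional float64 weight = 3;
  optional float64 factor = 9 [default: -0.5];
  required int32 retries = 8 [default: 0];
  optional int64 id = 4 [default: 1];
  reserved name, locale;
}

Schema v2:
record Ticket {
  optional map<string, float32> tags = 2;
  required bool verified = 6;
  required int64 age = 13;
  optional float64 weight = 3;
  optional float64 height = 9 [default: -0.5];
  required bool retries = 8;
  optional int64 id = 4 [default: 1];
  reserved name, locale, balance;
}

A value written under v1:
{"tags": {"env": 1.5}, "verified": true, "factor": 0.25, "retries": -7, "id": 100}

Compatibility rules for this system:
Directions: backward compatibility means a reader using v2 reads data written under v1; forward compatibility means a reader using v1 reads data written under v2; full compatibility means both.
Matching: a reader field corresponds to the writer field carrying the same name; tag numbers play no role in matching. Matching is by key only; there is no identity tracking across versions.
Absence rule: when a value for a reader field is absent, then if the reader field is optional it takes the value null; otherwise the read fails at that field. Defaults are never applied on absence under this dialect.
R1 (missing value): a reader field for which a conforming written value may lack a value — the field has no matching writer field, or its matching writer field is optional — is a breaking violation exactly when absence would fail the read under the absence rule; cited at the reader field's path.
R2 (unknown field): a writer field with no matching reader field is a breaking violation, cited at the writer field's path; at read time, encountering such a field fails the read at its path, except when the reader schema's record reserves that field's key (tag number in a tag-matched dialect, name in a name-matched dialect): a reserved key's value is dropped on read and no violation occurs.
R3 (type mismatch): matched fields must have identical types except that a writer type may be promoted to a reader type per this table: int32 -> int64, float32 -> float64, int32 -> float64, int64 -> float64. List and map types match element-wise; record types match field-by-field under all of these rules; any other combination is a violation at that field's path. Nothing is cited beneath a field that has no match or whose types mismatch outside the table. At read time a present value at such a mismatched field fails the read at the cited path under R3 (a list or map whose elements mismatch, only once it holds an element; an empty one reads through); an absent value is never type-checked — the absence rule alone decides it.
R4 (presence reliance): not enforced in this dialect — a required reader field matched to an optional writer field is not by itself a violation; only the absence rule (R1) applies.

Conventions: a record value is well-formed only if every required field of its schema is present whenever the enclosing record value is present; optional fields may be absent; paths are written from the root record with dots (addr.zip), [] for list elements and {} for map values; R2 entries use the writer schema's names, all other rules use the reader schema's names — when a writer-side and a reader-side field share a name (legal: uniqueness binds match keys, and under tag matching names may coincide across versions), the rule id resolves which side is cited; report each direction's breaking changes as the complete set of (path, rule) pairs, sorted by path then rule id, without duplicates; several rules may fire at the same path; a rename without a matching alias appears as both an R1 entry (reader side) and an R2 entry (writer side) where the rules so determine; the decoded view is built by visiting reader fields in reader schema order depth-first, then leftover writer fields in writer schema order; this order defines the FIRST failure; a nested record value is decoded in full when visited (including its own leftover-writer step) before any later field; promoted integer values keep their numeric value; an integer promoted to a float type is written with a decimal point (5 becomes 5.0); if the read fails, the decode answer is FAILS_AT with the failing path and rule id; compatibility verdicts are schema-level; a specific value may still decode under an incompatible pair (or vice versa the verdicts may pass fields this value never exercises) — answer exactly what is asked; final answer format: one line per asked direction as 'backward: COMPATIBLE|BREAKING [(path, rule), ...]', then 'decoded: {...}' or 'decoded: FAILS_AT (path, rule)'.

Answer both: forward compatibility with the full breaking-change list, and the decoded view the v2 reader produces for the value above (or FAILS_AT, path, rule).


the writer's type comes first in each Ticket pair
forward pass over Ticket, reader schema v1, writer schema v2:
  tags: map<string, float32> -> map<string, float32>, writer optional; from tags
  verified: bool -> bool, writer required; from verified
  age: int64 -> int64, writer required; from age
  weight: float64 -> float64, writer optional; from weight
  factor: no writer-side match
  retries: bool -> int32, writer required; from retries
  id: int64 -> int64, writer optional; from id
  writer height: unknown to reader
  rule R2 violated at height
  rule R3 violated at retries
  rule R1 violated at tags
  => forward: BREAKING (3)
migrating the Ticket value to v2:
  tags := {"env": 1.5}
  verified := true
  read fails at age under R1 (no fill)
  => FAILS_AT (age, R1)

forward: BREAKING [(height, R2), (retries, R3), (tags, R1)]; decoded: FAILS_AT (age, R1)


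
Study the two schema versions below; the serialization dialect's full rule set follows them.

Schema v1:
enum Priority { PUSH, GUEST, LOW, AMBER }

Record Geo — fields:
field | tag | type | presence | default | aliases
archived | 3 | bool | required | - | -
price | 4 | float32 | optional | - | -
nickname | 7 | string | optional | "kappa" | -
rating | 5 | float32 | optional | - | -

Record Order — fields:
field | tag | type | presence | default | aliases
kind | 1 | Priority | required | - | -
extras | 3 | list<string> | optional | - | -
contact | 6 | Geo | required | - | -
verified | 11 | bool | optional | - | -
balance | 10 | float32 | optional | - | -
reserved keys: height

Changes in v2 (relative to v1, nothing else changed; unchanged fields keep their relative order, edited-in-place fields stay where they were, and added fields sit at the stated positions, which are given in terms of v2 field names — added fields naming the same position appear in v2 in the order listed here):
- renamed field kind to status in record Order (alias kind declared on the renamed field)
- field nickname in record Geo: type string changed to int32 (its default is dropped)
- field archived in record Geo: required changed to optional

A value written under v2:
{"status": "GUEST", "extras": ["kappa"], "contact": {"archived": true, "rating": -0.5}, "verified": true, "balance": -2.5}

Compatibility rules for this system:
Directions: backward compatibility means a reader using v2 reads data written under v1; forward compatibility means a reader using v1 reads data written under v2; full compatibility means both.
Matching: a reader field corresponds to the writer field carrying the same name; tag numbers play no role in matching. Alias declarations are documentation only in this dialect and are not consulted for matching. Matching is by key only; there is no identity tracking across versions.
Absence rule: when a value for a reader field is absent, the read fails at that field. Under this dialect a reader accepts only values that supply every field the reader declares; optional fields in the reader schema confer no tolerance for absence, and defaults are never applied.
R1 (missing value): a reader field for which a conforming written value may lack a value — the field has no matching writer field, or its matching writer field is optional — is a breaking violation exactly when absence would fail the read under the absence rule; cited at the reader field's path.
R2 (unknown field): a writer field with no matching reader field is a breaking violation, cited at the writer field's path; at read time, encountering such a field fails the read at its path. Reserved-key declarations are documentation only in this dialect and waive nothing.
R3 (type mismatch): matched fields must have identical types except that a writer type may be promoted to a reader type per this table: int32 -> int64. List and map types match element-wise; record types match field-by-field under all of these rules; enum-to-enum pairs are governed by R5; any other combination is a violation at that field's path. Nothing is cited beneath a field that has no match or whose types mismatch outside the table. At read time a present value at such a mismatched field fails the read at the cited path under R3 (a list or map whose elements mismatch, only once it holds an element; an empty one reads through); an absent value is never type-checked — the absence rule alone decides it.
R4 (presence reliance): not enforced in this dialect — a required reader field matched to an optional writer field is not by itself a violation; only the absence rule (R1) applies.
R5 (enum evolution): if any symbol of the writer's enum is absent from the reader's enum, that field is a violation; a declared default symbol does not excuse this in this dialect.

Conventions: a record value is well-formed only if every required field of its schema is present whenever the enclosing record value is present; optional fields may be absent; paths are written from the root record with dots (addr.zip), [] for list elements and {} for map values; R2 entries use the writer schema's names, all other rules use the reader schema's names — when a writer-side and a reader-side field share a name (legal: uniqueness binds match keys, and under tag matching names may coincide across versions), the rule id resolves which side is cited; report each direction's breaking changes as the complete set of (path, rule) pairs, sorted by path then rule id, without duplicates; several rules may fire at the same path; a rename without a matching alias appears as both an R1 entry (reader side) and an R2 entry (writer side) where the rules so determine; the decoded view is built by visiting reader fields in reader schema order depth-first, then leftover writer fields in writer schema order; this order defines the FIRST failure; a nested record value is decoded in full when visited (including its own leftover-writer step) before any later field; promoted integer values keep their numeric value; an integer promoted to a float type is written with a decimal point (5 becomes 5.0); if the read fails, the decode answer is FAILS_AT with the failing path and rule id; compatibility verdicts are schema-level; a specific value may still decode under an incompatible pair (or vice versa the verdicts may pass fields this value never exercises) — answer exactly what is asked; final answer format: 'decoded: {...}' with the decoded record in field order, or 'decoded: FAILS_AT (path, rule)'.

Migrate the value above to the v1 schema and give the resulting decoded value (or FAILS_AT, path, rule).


the writer's type comes first in each Order pair
migrating the Order value to v1:
  read fails at kind under R1 (no fill)
  => FAILS_AT (kind, R1)
checking off the Order differences that do not matter here:
  field nickname in record Geo: type string changed to int32 (its default is dropped) -> changes Order's schema-level verdicts only — the decode of this value is the same
  field archived in record Geo: required changed to optional -> changes Order's schema-level verdicts only — the decode of this value is the same

decoded: FAILS_AT (kind, R1)


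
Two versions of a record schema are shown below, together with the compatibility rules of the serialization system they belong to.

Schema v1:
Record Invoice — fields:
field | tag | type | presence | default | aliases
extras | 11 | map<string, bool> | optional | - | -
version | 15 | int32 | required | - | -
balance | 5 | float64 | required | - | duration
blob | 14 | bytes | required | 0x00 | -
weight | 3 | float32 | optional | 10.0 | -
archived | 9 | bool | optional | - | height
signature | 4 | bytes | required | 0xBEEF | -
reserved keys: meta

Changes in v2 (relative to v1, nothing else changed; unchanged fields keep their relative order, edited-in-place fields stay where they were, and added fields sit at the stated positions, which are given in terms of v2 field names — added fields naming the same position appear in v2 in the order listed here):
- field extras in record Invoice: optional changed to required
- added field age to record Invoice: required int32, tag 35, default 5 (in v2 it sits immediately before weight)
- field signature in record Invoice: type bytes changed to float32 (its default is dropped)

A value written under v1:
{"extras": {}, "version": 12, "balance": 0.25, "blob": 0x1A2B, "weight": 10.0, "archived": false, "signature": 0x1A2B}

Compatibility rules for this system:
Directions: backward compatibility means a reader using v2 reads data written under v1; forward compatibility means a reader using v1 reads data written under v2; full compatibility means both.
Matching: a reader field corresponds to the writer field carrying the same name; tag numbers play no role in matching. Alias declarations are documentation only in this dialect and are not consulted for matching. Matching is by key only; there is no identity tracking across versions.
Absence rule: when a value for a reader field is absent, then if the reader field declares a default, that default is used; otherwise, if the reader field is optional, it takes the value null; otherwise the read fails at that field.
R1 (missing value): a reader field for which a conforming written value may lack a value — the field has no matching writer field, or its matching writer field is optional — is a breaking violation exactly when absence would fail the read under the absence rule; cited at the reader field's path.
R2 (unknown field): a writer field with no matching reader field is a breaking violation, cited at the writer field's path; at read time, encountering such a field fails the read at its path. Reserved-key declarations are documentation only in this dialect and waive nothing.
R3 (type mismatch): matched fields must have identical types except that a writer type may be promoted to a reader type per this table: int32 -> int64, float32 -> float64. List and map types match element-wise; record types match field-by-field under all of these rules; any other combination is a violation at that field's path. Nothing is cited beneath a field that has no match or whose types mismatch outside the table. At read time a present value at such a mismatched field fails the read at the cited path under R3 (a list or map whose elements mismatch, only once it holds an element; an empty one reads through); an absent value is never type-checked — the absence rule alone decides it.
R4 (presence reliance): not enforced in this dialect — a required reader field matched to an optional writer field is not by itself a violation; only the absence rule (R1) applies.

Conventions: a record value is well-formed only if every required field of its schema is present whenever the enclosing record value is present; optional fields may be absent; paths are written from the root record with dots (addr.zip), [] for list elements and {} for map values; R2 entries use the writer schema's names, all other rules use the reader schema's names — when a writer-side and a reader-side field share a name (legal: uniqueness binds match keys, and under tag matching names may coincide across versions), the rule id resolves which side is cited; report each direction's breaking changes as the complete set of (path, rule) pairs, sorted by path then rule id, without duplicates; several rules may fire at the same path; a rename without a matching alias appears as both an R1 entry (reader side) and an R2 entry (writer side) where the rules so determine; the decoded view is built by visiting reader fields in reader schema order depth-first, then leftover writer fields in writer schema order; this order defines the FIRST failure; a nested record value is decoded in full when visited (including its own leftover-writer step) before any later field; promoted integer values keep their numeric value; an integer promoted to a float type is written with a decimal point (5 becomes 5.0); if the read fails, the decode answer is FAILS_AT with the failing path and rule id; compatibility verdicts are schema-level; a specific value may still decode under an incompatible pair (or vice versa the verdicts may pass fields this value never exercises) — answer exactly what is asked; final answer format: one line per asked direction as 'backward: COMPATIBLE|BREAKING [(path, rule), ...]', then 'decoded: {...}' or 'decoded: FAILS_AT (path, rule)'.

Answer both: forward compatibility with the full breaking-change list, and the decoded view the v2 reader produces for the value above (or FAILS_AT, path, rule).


arrows below run writer -> reader for Invoice
forward on Invoice — v1 reading data written by v2:
  extras: map<string, bool> -> map<string, bool>, writer required; from extras
  version: int32 -> int32, writer required; from version
  balance: float64 -> float64, writer required; from balance
  blob: bytes -> bytes, writer required; from blob
  weight: float32 -> float32, writer optional; from weight
  archived: bool -> bool, writer optional; from archived
  signature: float32 -> bytes, writer required; from signature
  writer age: unknown to reader
  R2 fires at age
  R3 fires at signature
  => forward: BREAKING (2)
decode walk for Invoice under reader schema v2:
  extras := {}
  version := 12
  balance := 0.25
  blob := 0x1A2B
  age := 5 (missing; default applied)
  weight := 10.0
  archived := false
  read fails at signature under R3
  => FAILS_AT (signature, R3)
remaining Invoice differences; none change what is asked:
  field extras in record Invoice: optional changed to required -> its effect on Invoice is confined to the backward direction, not asked

forward: BREAKING [(age, R2), (signature, R3)]; decoded: FAILS_AT (signature, R3)
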